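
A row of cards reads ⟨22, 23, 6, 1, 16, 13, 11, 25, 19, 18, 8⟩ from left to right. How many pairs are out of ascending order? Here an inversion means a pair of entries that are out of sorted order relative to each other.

29

For each element, count later entries that are smaller:
22 → 6, 1, 16, 13, 11, 19, 18, 8 → 8
23 → 6, 1, 16, 13, 11, 19, 18, 8 → 8
6 → 1 → 1
1 → none → 0
16 → 13, 11, 8 → 3
13 → 11, 8 → 2
11 → 8 → 1
25 → 19, 18, 8 → 3
19 → 18, 8 → 2
18 → 8 → 1
8 → none → 0
Sum: 8 + 8 + 1 + 0 + 3 + 2 + 1 + 3 + 2 + 1 + 0 = 29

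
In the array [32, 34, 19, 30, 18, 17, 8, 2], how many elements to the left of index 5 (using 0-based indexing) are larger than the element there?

5 such elements

The element at index 5 is 17.
Elements before it: 32, 34, 19, 30, 18
Those larger than 17: 32, 34, 19, 30, 18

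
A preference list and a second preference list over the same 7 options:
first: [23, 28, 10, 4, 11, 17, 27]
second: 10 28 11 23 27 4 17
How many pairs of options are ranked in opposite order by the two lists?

Assign each item its position (1..7) in the first ordering, then rewrite the second ordering as that position sequence:
positions: 23→1, 28→2, 10→3, 4→4, 11→5, 17→6, 27→7
second ordering as positions: [3, 2, 5, 1, 7, 4, 6]
Discordant pairs = inversions in this position sequence.
3: 2, 1 → 2
2: 1 → 1
5: 1, 4 → 2
1: 0
7: 4, 6 → 2
4: 0
6: 0
Total: 2 + 1 + 2 + 0 + 2 + 0 + 0 = 7

7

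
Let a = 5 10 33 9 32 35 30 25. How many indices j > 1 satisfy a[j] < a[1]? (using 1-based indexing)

0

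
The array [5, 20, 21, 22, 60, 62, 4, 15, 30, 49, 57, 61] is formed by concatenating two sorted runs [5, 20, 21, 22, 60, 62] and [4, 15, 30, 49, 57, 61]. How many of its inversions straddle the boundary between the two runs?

Take each right-half value and tally the left-half values above it:
r = 4: 5, 20, 21, 22, 60, 62 → 6
r = 15: 20, 21, 22, 60, 62 → 5
r = 30: 60, 62 → 2
r = 49: 60, 62 → 2
r = 57: 60, 62 → 2
r = 61: 62 → 1
Cross-inversions: 6 + 5 + 2 + 2 + 2 + 1 = 18

There are 18 cross-inversions.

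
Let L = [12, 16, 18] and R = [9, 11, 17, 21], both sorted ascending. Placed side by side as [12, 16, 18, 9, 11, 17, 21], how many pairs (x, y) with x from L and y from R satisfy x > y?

7 cross-inversions

Take each right-half value and tally the left-half values above it:
r = 9: 12, 16, 18 → 3
r = 11: 12, 16, 18 → 3
r = 17: 18 → 1
r = 21: none → 0
Cross-inversions: 3 + 3 + 1 + 0 = 7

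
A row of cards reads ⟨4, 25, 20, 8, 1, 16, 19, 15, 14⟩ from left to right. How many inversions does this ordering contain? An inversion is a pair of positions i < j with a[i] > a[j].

20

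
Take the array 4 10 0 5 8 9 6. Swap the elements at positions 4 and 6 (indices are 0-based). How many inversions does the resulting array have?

Positions 4 and 6 hold 8 and 6; after swapping, the array is [4, 10, 0, 5, 6, 9, 8].
Count, for each position, how many later elements it exceeds:
4 → 0 → 1
10 → 0, 5, 6, 9, 8 → 5
0 → none → 0
5 → none → 0
6 → none → 0
9 → 8 → 1
8 → none → 0
Sum: 1 + 5 + 0 + 0 + 0 + 1 + 0 = 7

There are 7 inversions.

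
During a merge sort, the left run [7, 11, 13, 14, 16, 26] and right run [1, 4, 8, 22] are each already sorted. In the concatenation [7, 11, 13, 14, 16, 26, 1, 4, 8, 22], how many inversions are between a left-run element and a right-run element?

18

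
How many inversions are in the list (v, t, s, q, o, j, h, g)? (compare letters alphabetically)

28

Sweep left to right; for each value list the smaller values that follow it:
v → t, s, q, o, j, h, g → 7
t → s, q, o, j, h, g → 6
s → q, o, j, h, g → 5
q → o, j, h, g → 4
o → j, h, g → 3
j → h, g → 2
h → g → 1
g → none → 0
Sum: 7 + 6 + 5 + 4 + 3 + 2 + 1 + 0 = 28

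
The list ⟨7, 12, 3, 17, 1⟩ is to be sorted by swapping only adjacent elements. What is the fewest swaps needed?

Adjacent swaps: 6

The minimum number of adjacent swaps to sort an array equals its inversion count, since every such swap removes exactly one inversion.
Count inversions — for each element, later elements that are smaller:
7: 3, 1 → 2
12: 3, 1 → 2
3: 1 → 1
17: 1 → 1
1: none → 0
Total inversions: 2 + 2 + 1 + 1 + 0 = 6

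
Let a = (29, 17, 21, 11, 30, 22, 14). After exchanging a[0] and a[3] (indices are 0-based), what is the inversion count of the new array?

7

Positions 0 and 3 hold 29 and 11; after swapping, the array is [11, 17, 21, 29, 30, 22, 14].
Element-by-element contributions:
11 → none → 0
17 → 14 → 1
21 → 14 → 1
29 → 22, 14 → 2
30 → 22, 14 → 2
22 → 14 → 1
14 → none → 0
Sum: 0 + 1 + 1 + 2 + 2 + 1 + 0 = 7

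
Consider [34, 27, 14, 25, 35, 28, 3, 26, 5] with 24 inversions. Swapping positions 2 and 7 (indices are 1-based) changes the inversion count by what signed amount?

-5

Positions 2 and 7 hold 27 and 3; after swapping, the array is [34, 3, 14, 25, 35, 28, 27, 26, 5].
Sweep left to right; for each value list the smaller values that follow it:
34 → 3, 14, 25, 28, 27, 26, 5 → 7
3 → none → 0
14 → 5 → 1
25 → 5 → 1
35 → 28, 27, 26, 5 → 4
28 → 27, 26, 5 → 3
27 → 26, 5 → 2
26 → 5 → 1
5 → none → 0
Sum: 7 + 0 + 1 + 1 + 4 + 3 + 2 + 1 + 0 = 19
Change: 19 − 24 = -5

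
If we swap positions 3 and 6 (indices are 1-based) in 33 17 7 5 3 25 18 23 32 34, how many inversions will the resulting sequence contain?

17 inversions

Positions 3 and 6 hold 7 and 25; after swapping, the array is [33, 17, 25, 5, 3, 7, 18, 23, 32, 34].
Count, for each position, how many later elements it exceeds:
33: 8
17: 3
25: 5
5: 1
3: 0
7: 0
18: 0
23: 0
32: 0
34: 0
Sum: 8 + 3 + 5 + 1 + 0 + 0 + 0 + 0 + 0 + 0 = 17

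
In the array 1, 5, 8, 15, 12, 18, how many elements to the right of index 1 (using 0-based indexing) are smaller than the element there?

0 such elements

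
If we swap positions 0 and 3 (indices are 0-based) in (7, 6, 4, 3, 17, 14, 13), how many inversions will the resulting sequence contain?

4 inversions

Positions 0 and 3 hold 7 and 3; after swapping, the array is [3, 6, 4, 7, 17, 14, 13].
Count, for each position, how many later elements it exceeds:
3: 0
6: 1
4: 0
7: 0
17: 2
14: 1
13: 0
Sum: 0 + 1 + 0 + 0 + 2 + 1 + 0 = 4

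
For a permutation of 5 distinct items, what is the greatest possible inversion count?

A reversed (strictly descending) arrangement makes every pair an inversion, giving C(5, 2) inversions.
C(5, 2) = 5·4/2 = 10

10 inversions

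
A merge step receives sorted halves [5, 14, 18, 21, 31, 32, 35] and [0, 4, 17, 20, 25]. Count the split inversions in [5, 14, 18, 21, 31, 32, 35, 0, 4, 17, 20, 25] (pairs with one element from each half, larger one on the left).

Take each right-half value and tally the left-half values above it:
r = 0: 5, 14, 18, 21, 31, 32, 35 → 7
r = 4: 5, 14, 18, 21, 31, 32, 35 → 7
r = 17: 18, 21, 31, 32, 35 → 5
r = 20: 21, 31, 32, 35 → 4
r = 25: 31, 32, 35 → 3
Cross-inversions: 7 + 7 + 5 + 4 + 3 = 26

26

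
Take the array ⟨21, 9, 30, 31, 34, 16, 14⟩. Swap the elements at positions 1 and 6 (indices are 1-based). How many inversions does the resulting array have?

9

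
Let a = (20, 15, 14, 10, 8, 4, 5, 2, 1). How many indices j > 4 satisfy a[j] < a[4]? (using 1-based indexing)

5

The element at index 4 is 10.
Elements after it: 8, 4, 5, 2, 1
Those smaller than 10: 8, 4, 5, 2, 1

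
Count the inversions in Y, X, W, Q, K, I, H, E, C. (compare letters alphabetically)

Element-by-element contributions:
Y → X, W, Q, K, I, H, E, C → 8
X → W, Q, K, I, H, E, C → 7
W → Q, K, I, H, E, C → 6
Q → K, I, H, E, C → 5
K → I, H, E, C → 4
I → H, E, C → 3
H → E, C → 2
E → C → 1
C → none → 0
Sum: 8 + 7 + 6 + 5 + 4 + 3 + 2 + 1 + 0 = 36

36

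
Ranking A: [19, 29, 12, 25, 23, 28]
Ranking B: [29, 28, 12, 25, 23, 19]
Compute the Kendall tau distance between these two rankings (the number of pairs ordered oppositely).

Assign each item its position (1..6) in the first ordering, then rewrite the second ordering as that position sequence:
positions: 19→1, 29→2, 12→3, 25→4, 23→5, 28→6
second ordering as positions: [2, 6, 3, 4, 5, 1]
Discordant pairs = inversions in this position sequence.
2: 1 → 1
6: 3, 4, 5, 1 → 4
3: 1 → 1
4: 1 → 1
5: 1 → 1
1: 0
Total: 1 + 4 + 1 + 1 + 1 + 0 = 8

There are 8 discordant pairs.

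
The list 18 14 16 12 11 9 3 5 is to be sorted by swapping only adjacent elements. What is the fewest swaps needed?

There are 26 adjacent swaps.

The minimum number of adjacent swaps to sort an array equals its inversion count, since every such swap removes exactly one inversion.
Count inversions — for each element, later elements that are smaller:
18: 14, 16, 12, 11, 9, 3, 5 → 7
14: 12, 11, 9, 3, 5 → 5
16: 12, 11, 9, 3, 5 → 5
12: 11, 9, 3, 5 → 4
11: 9, 3, 5 → 3
9: 3, 5 → 2
3: none → 0
5: none → 0
Total inversions: 7 + 5 + 5 + 4 + 3 + 2 + 0 + 0 = 26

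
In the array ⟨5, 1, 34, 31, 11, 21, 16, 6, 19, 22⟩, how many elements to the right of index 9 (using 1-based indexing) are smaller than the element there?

0

The element at index 9 is 19.
Elements after it: 22
None of them are smaller than 19.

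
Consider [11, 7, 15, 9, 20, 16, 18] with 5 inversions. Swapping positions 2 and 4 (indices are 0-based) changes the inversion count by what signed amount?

+1

Positions 2 and 4 hold 15 and 20; after swapping, the array is [11, 7, 20, 9, 15, 16, 18].
Element-by-element contributions:
11 → 7, 9 → 2
7 → none → 0
20 → 9, 15, 16, 18 → 4
9 → none → 0
15 → none → 0
16 → none → 0
18 → none → 0
Sum: 2 + 0 + 4 + 0 + 0 + 0 + 0 = 6
Change: 6 − 5 = +1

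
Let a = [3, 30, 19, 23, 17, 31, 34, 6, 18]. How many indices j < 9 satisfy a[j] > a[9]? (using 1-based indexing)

5

The element at index 9 is 18.
Elements before it: 3, 30, 19, 23, 17, 31, 34, 6
Those larger than 18: 30, 19, 23, 31, 34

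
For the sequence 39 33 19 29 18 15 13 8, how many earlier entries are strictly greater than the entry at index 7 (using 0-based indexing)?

The element at index 7 is 8.
Elements before it: 39, 33, 19, 29, 18, 15, 13
Those larger than 8: 39, 33, 19, 29, 18, 15, 13

7 such elements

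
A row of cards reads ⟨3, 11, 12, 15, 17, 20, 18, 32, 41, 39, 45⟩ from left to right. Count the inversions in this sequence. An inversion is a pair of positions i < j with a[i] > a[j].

There are 2 inversions.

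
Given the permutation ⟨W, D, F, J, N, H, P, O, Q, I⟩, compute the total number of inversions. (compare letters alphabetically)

17

Count, for each position, how many later elements it exceeds:
W → D, F, J, N, H, P, O, Q, I → 9
D → none → 0
F → none → 0
J → H, I → 2
N → H, I → 2
H → none → 0
P → O, I → 2
O → I → 1
Q → I → 1
I → none → 0
Sum: 9 + 0 + 0 + 2 + 2 + 0 + 2 + 1 + 1 + 0 = 17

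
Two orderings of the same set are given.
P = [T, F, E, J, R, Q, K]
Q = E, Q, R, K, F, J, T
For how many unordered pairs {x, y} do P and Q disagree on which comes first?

14

Assign each item its position (1..7) in the first ordering, then rewrite the second ordering as that position sequence:
positions: T→1, F→2, E→3, J→4, R→5, Q→6, K→7
second ordering as positions: [3, 6, 5, 7, 2, 4, 1]
Discordant pairs = inversions in this position sequence.
3: 2, 1 → 2
6: 5, 2, 4, 1 → 4
5: 2, 4, 1 → 3
7: 2, 4, 1 → 3
2: 1 → 1
4: 1 → 1
1: 0
Total: 2 + 4 + 3 + 3 + 1 + 1 + 0 = 14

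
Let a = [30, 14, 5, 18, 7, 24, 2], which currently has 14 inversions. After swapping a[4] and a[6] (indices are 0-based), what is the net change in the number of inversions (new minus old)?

-1

Positions 4 and 6 hold 7 and 2; after swapping, the array is [30, 14, 5, 18, 2, 24, 7].
Count, for each position, how many later elements it exceeds:
30 → 14, 5, 18, 2, 24, 7 → 6
14 → 5, 2, 7 → 3
5 → 2 → 1
18 → 2, 7 → 2
2 → none → 0
24 → 7 → 1
7 → none → 0
Sum: 6 + 3 + 1 + 2 + 0 + 1 + 0 = 13
Change: 13 − 14 = -1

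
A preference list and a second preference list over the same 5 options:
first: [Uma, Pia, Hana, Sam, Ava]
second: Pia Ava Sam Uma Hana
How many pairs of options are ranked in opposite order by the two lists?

Assign each item its position (1..5) in the first ordering, then rewrite the second ordering as that position sequence:
positions: Uma→1, Pia→2, Hana→3, Sam→4, Ava→5
second ordering as positions: [2, 5, 4, 1, 3]
Discordant pairs = inversions in this position sequence.
2: 1 → 1
5: 4, 1, 3 → 3
4: 1, 3 → 2
1: 0
3: 0
Total: 1 + 3 + 2 + 0 + 0 = 6

6 pairs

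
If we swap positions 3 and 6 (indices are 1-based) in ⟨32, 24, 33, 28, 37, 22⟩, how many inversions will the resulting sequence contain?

5

Positions 3 and 6 hold 33 and 22; after swapping, the array is [32, 24, 22, 28, 37, 33].
For each element, count later entries that are smaller:
32: 3
24: 1
22: 0
28: 0
37: 1
33: 0
Sum: 3 + 1 + 0 + 0 + 1 + 0 = 5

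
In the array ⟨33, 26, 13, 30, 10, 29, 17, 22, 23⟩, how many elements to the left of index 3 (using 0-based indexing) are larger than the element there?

The element at index 3 is 30.
Elements before it: 33, 26, 13
Those larger than 30: 33

1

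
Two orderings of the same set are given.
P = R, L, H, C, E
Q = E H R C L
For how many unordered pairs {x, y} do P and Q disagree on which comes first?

Assign each item its position (1..5) in the first ordering, then rewrite the second ordering as that position sequence:
positions: R→1, L→2, H→3, C→4, E→5
second ordering as positions: [5, 3, 1, 4, 2]
Discordant pairs = inversions in this position sequence.
5: 3, 1, 4, 2 → 4
3: 1, 2 → 2
1: 0
4: 2 → 1
2: 0
Total: 4 + 2 + 0 + 1 + 0 = 7

There are 7 disagreeing pairs.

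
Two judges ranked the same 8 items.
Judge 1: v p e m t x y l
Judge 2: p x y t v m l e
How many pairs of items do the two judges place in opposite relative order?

Assign each item its position (1..8) in the first ordering, then rewrite the second ordering as that position sequence:
positions: v→1, p→2, e→3, m→4, t→5, x→6, y→7, l→8
second ordering as positions: [2, 6, 7, 5, 1, 4, 8, 3]
Discordant pairs = inversions in this position sequence.
2: 1 → 1
6: 5, 1, 4, 3 → 4
7: 5, 1, 4, 3 → 4
5: 1, 4, 3 → 3
1: 0
4: 3 → 1
8: 3 → 1
3: 0
Total: 1 + 4 + 4 + 3 + 0 + 1 + 1 + 0 = 14

Discordant pairs: 14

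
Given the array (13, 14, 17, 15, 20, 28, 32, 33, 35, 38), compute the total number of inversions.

1

Count, for each position, how many later elements it exceeds:
13 → none → 0
14 → none → 0
17 → 15 → 1
15 → none → 0
20 → none → 0
28 → none → 0
32 → none → 0
33 → none → 0
35 → none → 0
38 → none → 0
Sum: 0 + 0 + 1 + 0 + 0 + 0 + 0 + 0 + 0 + 0 = 1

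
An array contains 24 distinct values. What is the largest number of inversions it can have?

276 inversions

A reversed (strictly descending) arrangement makes every pair an inversion, giving C(24, 2) inversions.
C(24, 2) = 24·23/2 = 276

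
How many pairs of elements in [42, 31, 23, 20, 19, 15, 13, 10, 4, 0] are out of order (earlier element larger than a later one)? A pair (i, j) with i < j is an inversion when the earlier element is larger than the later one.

For each element, count later entries that are smaller:
42 → 31, 23, 20, 19, 15, 13, 10, 4, 0 → 9
31 → 23, 20, 19, 15, 13, 10, 4, 0 → 8
23 → 20, 19, 15, 13, 10, 4, 0 → 7
20 → 19, 15, 13, 10, 4, 0 → 6
19 → 15, 13, 10, 4, 0 → 5
15 → 13, 10, 4, 0 → 4
13 → 10, 4, 0 → 3
10 → 4, 0 → 2
4 → 0 → 1
0 → none → 0
Sum: 9 + 8 + 7 + 6 + 5 + 4 + 3 + 2 + 1 + 0 = 45

45 inversions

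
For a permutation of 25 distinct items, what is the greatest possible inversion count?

A reversed (strictly descending) arrangement makes every pair an inversion, giving C(25, 2) inversions.
C(25, 2) = 25·24/2 = 300

300 inversions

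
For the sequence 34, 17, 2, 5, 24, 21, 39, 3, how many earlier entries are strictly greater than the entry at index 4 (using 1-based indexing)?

2

The element at index 4 is 5.
Elements before it: 34, 17, 2
Those larger than 5: 34, 17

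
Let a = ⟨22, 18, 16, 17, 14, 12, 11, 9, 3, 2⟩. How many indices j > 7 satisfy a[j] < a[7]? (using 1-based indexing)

The element at index 7 is 11.
Elements after it: 9, 3, 2
Those smaller than 11: 9, 3, 2

3 such elements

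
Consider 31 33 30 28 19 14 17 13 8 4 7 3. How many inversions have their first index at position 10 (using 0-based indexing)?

The element at index 10 is 7.
Elements after it: 3
Those smaller than 7: 3

1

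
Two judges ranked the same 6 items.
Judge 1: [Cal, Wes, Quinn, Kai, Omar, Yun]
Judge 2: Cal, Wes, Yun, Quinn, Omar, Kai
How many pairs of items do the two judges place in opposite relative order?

There are 4 discordant pairs.

Assign each item its position (1..6) in the first ordering, then rewrite the second ordering as that position sequence:
positions: Cal→1, Wes→2, Quinn→3, Kai→4, Omar→5, Yun→6
second ordering as positions: [1, 2, 6, 3, 5, 4]
Discordant pairs = inversions in this position sequence.
1: 0
2: 0
6: 3, 5, 4 → 3
3: 0
5: 4 → 1
4: 0
Total: 0 + 0 + 3 + 0 + 1 + 0 = 4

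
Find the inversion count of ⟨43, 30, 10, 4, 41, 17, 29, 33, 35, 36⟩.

19 out-of-order pairs

Count, for each position, how many later elements it exceeds:
43: 9
30: 4
10: 1
4: 0
41: 5
17: 0
29: 0
33: 0
35: 0
36: 0
Sum: 9 + 4 + 1 + 0 + 5 + 0 + 0 + 0 + 0 + 0 = 19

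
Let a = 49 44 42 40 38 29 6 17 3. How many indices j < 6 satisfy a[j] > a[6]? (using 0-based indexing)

The element at index 6 is 6.
Elements before it: 49, 44, 42, 40, 38, 29
Those larger than 6: 49, 44, 42, 40, 38, 29

6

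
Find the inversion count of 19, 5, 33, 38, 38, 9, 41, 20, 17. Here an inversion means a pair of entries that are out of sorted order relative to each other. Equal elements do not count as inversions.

15 inversions

Element-by-element contributions:
19: 3
5: 0
33: 3
38: 3
38: 3
9: 0
41: 2
20: 1
17: 0
Sum: 3 + 0 + 3 + 3 + 3 + 0 + 2 + 1 + 0 = 15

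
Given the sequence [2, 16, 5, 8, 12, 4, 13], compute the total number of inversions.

There are 8 inversions.

For each element, count later entries that are smaller:
2 → none → 0
16 → 5, 8, 12, 4, 13 → 5
5 → 4 → 1
8 → 4 → 1
12 → 4 → 1
4 → none → 0
13 → none → 0
Sum: 0 + 5 + 1 + 1 + 1 + 0 + 0 = 8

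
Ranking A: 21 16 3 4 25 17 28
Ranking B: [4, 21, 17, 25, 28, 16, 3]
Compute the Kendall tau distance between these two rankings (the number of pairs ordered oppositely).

10 discordant pairs

Assign each item its position (1..7) in the first ordering, then rewrite the second ordering as that position sequence:
positions: 21→1, 16→2, 3→3, 4→4, 25→5, 17→6, 28→7
second ordering as positions: [4, 1, 6, 5, 7, 2, 3]
Discordant pairs = inversions in this position sequence.
4: 1, 2, 3 → 3
1: 0
6: 5, 2, 3 → 3
5: 2, 3 → 2
7: 2, 3 → 2
2: 0
3: 0
Total: 3 + 0 + 3 + 2 + 2 + 0 + 0 = 10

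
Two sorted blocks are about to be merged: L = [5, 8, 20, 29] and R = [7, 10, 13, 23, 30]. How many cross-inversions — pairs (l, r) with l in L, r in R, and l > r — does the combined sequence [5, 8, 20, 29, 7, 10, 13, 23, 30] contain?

8

For each element r of the right run, count left-run elements greater than r:
r = 7: 8, 20, 29 → 3
r = 10: 20, 29 → 2
r = 13: 20, 29 → 2
r = 23: 29 → 1
r = 30: none → 0
Cross-inversions: 3 + 2 + 2 + 1 + 0 = 8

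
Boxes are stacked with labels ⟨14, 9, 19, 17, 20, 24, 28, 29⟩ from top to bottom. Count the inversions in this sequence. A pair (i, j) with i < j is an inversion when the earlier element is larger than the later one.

2 inversions

Sweep left to right; for each value list the smaller values that follow it:
14 → 9 → 1
9 → none → 0
19 → 17 → 1
17 → none → 0
20 → none → 0
24 → none → 0
28 → none → 0
29 → none → 0
Sum: 1 + 0 + 1 + 0 + 0 + 0 + 0 + 0 = 2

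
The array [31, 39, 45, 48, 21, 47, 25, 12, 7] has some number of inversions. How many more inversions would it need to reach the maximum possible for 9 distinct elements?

11

Maximum inversions for 9 distinct elements is C(9, 2) = 9·8/2 = 36.
Current inversions — for each element, count later smaller elements:
31: 4
39: 4
45: 4
48: 5
21: 2
47: 3
25: 2
12: 1
7: 0
Current total: 4 + 4 + 4 + 5 + 2 + 3 + 2 + 1 + 0 = 25
Shortfall: 36 − 25 = 11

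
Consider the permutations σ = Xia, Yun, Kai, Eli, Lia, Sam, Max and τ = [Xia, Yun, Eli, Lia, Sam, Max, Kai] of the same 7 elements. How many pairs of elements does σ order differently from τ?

Assign each item its position (1..7) in the first ordering, then rewrite the second ordering as that position sequence:
positions: Xia→1, Yun→2, Kai→3, Eli→4, Lia→5, Sam→6, Max→7
second ordering as positions: [1, 2, 4, 5, 6, 7, 3]
Discordant pairs = inversions in this position sequence.
1: 0
2: 0
4: 3 → 1
5: 3 → 1
6: 3 → 1
7: 3 → 1
3: 0
Total: 0 + 0 + 1 + 1 + 1 + 1 + 0 = 4

4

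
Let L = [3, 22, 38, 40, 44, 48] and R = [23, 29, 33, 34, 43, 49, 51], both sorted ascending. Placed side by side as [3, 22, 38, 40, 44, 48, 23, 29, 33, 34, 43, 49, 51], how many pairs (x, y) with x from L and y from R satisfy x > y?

Take each right-half value and tally the left-half values above it:
r = 23: 38, 40, 44, 48 → 4
r = 29: 38, 40, 44, 48 → 4
r = 33: 38, 40, 44, 48 → 4
r = 34: 38, 40, 44, 48 → 4
r = 43: 44, 48 → 2
r = 49: none → 0
r = 51: none → 0
Cross-inversions: 4 + 4 + 4 + 4 + 2 + 0 + 0 = 18

18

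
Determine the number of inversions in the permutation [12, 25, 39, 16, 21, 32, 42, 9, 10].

Count, for each position, how many later elements it exceeds:
12: 2
25: 4
39: 5
16: 2
21: 2
32: 2
42: 2
9: 0
10: 0
Sum: 2 + 4 + 5 + 2 + 2 + 2 + 2 + 0 + 0 = 19

19 inversions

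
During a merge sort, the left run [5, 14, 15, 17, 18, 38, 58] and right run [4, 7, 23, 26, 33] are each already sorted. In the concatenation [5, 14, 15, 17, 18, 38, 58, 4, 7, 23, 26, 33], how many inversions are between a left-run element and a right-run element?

19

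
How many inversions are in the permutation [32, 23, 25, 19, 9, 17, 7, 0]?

26

Element-by-element contributions:
32: 7
23: 5
25: 5
19: 4
9: 2
17: 2
7: 1
0: 0
Sum: 7 + 5 + 5 + 4 + 2 + 2 + 1 + 0 = 26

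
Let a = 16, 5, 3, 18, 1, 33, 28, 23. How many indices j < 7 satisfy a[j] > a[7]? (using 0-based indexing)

2

The element at index 7 is 23.
Elements before it: 16, 5, 3, 18, 1, 33, 28
Those larger than 23: 33, 28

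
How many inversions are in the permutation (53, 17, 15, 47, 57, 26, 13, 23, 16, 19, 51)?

30

Sweep left to right; for each value list the smaller values that follow it:
53: 9
17: 3
15: 1
47: 5
57: 6
26: 4
13: 0
23: 2
16: 0
19: 0
51: 0
Sum: 9 + 3 + 1 + 5 + 6 + 4 + 0 + 2 + 0 + 0 + 0 = 30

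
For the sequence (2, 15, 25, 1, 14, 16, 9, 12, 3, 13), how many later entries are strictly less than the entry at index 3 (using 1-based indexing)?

The element at index 3 is 25.
Elements after it: 1, 14, 16, 9, 12, 3, 13
Those smaller than 25: 1, 14, 16, 9, 12, 3, 13

7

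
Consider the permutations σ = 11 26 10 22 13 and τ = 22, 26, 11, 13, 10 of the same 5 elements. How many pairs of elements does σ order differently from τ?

5 discordant pairs

Assign each item its position (1..5) in the first ordering, then rewrite the second ordering as that position sequence:
positions: 11→1, 26→2, 10→3, 22→4, 13→5
second ordering as positions: [4, 2, 1, 5, 3]
Discordant pairs = inversions in this position sequence.
4: 2, 1, 3 → 3
2: 1 → 1
1: 0
5: 3 → 1
3: 0
Total: 3 + 1 + 0 + 1 + 0 = 5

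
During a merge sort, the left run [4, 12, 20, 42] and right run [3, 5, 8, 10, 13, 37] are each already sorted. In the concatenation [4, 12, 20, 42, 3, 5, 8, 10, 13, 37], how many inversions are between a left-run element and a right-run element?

16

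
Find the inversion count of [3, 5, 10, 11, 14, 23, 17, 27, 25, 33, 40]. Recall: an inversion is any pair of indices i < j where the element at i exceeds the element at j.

2

Sweep left to right; for each value list the smaller values that follow it:
3 → none → 0
5 → none → 0
10 → none → 0
11 → none → 0
14 → none → 0
23 → 17 → 1
17 → none → 0
27 → 25 → 1
25 → none → 0
33 → none → 0
40 → none → 0
Sum: 0 + 0 + 0 + 0 + 0 + 1 + 0 + 1 + 0 + 0 + 0 = 2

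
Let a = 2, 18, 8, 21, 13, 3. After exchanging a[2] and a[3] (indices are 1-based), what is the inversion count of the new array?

Positions 2 and 3 hold 18 and 8; after swapping, the array is [2, 8, 18, 21, 13, 3].
For each element, count later entries that are smaller:
2: 0
8: 1
18: 2
21: 2
13: 1
3: 0
Sum: 0 + 1 + 2 + 2 + 1 + 0 = 6

Inversions: 6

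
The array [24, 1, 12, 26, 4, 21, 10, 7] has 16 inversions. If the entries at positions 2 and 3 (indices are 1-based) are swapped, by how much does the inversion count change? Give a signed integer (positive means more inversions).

Positions 2 and 3 hold 1 and 12; after swapping, the array is [24, 12, 1, 26, 4, 21, 10, 7].
Sweep left to right; for each value list the smaller values that follow it:
24 → 12, 1, 4, 21, 10, 7 → 6
12 → 1, 4, 10, 7 → 4
1 → none → 0
26 → 4, 21, 10, 7 → 4
4 → none → 0
21 → 10, 7 → 2
10 → 7 → 1
7 → none → 0
Sum: 6 + 4 + 0 + 4 + 0 + 2 + 1 + 0 = 17
Change: 17 − 16 = +1

+1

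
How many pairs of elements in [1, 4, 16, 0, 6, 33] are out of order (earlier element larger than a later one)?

There are 4 out-of-order pairs.

Sweep left to right; for each value list the smaller values that follow it:
1: 1
4: 1
16: 2
0: 0
6: 0
33: 0
Sum: 1 + 1 + 2 + 0 + 0 + 0 = 4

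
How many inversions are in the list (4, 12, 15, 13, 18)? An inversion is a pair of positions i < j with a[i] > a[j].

Element-by-element contributions:
4 → none → 0
12 → none → 0
15 → 13 → 1
13 → none → 0
18 → none → 0
Sum: 0 + 0 + 1 + 0 + 0 = 1

1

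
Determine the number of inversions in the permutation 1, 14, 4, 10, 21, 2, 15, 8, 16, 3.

Inversions: 19

Element-by-element contributions:
1: 0
14: 5
4: 2
10: 3
21: 5
2: 0
15: 2
8: 1
16: 1
3: 0
Sum: 0 + 5 + 2 + 3 + 5 + 0 + 2 + 1 + 1 + 0 = 19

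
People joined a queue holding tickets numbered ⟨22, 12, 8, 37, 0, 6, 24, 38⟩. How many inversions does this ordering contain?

12

Sweep left to right; for each value list the smaller values that follow it:
22: 4
12: 3
8: 2
37: 3
0: 0
6: 0
24: 0
38: 0
Sum: 4 + 3 + 2 + 3 + 0 + 0 + 0 + 0 = 12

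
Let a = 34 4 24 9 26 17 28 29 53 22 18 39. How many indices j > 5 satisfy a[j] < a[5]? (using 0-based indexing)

0

The element at index 5 is 17.
Elements after it: 28, 29, 53, 22, 18, 39
None of them are smaller than 17.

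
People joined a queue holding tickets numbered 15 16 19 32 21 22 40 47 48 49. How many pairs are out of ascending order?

Count, for each position, how many later elements it exceeds:
15 → none → 0
16 → none → 0
19 → none → 0
32 → 21, 22 → 2
21 → none → 0
22 → none → 0
40 → none → 0
47 → none → 0
48 → none → 0
49 → none → 0
Sum: 0 + 0 + 0 + 2 + 0 + 0 + 0 + 0 + 0 + 0 = 2

Inversions: 2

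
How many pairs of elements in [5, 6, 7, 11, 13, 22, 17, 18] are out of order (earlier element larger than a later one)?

2 inversions

Sweep left to right; for each value list the smaller values that follow it:
5 → none → 0
6 → none → 0
7 → none → 0
11 → none → 0
13 → none → 0
22 → 17, 18 → 2
17 → none → 0
18 → none → 0
Sum: 0 + 0 + 0 + 0 + 0 + 2 + 0 + 0 = 2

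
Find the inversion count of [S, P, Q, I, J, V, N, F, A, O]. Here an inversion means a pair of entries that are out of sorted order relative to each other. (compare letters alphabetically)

Sweep left to right; for each value list the smaller values that follow it:
S: 8
P: 6
Q: 6
I: 2
J: 2
V: 4
N: 2
F: 1
A: 0
O: 0
Sum: 8 + 6 + 6 + 2 + 2 + 4 + 2 + 1 + 0 + 0 = 31

There are 31 inversions.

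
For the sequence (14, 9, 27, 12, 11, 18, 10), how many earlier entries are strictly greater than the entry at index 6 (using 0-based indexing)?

5

The element at index 6 is 10.
Elements before it: 14, 9, 27, 12, 11, 18
Those larger than 10: 14, 27, 12, 11, 18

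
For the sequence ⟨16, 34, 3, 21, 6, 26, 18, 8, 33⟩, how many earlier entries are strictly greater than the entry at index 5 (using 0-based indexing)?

1 such element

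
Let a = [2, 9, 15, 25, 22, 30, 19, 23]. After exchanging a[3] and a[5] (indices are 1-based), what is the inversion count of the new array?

Positions 3 and 5 hold 15 and 22; after swapping, the array is [2, 9, 22, 25, 15, 30, 19, 23].
Count, for each position, how many later elements it exceeds:
2: 0
9: 0
22: 2
25: 3
15: 0
30: 2
19: 0
23: 0
Sum: 0 + 0 + 2 + 3 + 0 + 2 + 0 + 0 = 7

7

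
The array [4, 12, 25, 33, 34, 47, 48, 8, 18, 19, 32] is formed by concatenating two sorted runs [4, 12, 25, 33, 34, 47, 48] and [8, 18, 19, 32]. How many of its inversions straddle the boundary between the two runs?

Count, for every r in R, how many entries of L exceed r:
r = 8: 12, 25, 33, 34, 47, 48 → 6
r = 18: 25, 33, 34, 47, 48 → 5
r = 19: 25, 33, 34, 47, 48 → 5
r = 32: 33, 34, 47, 48 → 4
Cross-inversions: 6 + 5 + 5 + 4 = 20

20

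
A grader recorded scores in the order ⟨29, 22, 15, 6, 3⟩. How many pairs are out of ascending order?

Out-of-order index pairs (0-indexed):
(0,1): 29 > 22
(0,2): 29 > 15
(0,3): 29 > 6
(0,4): 29 > 3
(1,2): 22 > 15
(1,3): 22 > 6
(1,4): 22 > 3
(2,3): 15 > 6
(2,4): 15 > 3
(3,4): 6 > 3
That's 10 pairs.

10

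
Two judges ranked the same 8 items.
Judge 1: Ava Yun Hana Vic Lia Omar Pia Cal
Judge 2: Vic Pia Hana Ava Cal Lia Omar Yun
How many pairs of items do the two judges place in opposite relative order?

15

Assign each item its position (1..8) in the first ordering, then rewrite the second ordering as that position sequence:
positions: Ava→1, Yun→2, Hana→3, Vic→4, Lia→5, Omar→6, Pia→7, Cal→8
second ordering as positions: [4, 7, 3, 1, 8, 5, 6, 2]
Discordant pairs = inversions in this position sequence.
4: 3, 1, 2 → 3
7: 3, 1, 5, 6, 2 → 5
3: 1, 2 → 2
1: 0
8: 5, 6, 2 → 3
5: 2 → 1
6: 2 → 1
2: 0
Total: 3 + 5 + 2 + 0 + 3 + 1 + 1 + 0 = 15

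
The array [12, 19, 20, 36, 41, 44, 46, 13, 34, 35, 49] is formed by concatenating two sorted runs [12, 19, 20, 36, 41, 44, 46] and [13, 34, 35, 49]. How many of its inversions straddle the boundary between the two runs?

14 split inversions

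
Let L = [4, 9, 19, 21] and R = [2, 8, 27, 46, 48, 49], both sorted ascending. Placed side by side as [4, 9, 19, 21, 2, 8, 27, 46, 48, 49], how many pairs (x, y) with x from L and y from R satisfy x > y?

There are 7 split inversions.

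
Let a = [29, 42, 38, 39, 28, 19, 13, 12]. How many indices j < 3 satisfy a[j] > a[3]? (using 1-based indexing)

1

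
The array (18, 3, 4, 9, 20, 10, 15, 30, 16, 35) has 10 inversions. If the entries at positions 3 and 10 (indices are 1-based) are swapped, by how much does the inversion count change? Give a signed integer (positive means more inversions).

Positions 3 and 10 hold 4 and 35; after swapping, the array is [18, 3, 35, 9, 20, 10, 15, 30, 16, 4].
For each element, count later entries that are smaller:
18 → 3, 9, 10, 15, 16, 4 → 6
3 → none → 0
35 → 9, 20, 10, 15, 30, 16, 4 → 7
9 → 4 → 1
20 → 10, 15, 16, 4 → 4
10 → 4 → 1
15 → 4 → 1
30 → 16, 4 → 2
16 → 4 → 1
4 → none → 0
Sum: 6 + 0 + 7 + 1 + 4 + 1 + 1 + 2 + 1 + 0 = 23
Change: 23 − 10 = +13

+13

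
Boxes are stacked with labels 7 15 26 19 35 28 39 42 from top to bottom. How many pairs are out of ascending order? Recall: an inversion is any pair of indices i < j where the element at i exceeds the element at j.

Sweep left to right; for each value list the smaller values that follow it:
7 → none → 0
15 → none → 0
26 → 19 → 1
19 → none → 0
35 → 28 → 1
28 → none → 0
39 → none → 0
42 → none → 0
Sum: 0 + 0 + 1 + 0 + 1 + 0 + 0 + 0 = 2

There are 2 out-of-order pairs.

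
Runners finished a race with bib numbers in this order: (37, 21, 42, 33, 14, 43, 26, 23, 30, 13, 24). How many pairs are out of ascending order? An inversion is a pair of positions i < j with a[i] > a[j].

35

Element-by-element contributions:
37 → 21, 33, 14, 26, 23, 30, 13, 24 → 8
21 → 14, 13 → 2
42 → 33, 14, 26, 23, 30, 13, 24 → 7
33 → 14, 26, 23, 30, 13, 24 → 6
14 → 13 → 1
43 → 26, 23, 30, 13, 24 → 5
26 → 23, 13, 24 → 3
23 → 13 → 1
30 → 13, 24 → 2
13 → none → 0
24 → none → 0
Sum: 8 + 2 + 7 + 6 + 1 + 5 + 3 + 1 + 2 + 0 + 0 = 35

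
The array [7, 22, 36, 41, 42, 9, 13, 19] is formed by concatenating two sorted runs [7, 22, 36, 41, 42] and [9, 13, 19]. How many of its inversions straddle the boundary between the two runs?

For each element r of the right run, count left-run elements greater than r:
r = 9: 22, 36, 41, 42 → 4
r = 13: 22, 36, 41, 42 → 4
r = 19: 22, 36, 41, 42 → 4
Cross-inversions: 4 + 4 + 4 = 12

12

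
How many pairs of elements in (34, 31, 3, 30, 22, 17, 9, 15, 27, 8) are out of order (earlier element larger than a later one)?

Element-by-element contributions:
34 → 31, 3, 30, 22, 17, 9, 15, 27, 8 → 9
31 → 3, 30, 22, 17, 9, 15, 27, 8 → 8
3 → none → 0
30 → 22, 17, 9, 15, 27, 8 → 6
22 → 17, 9, 15, 8 → 4
17 → 9, 15, 8 → 3
9 → 8 → 1
15 → 8 → 1
27 → 8 → 1
8 → none → 0
Sum: 9 + 8 + 0 + 6 + 4 + 3 + 1 + 1 + 1 + 0 = 33

33 inversions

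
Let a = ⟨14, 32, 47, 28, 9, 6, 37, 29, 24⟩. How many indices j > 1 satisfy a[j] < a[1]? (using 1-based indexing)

The element at index 1 is 14.
Elements after it: 32, 47, 28, 9, 6, 37, 29, 24
Those smaller than 14: 9, 6

2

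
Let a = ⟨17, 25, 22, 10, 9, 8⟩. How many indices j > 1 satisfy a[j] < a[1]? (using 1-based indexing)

The element at index 1 is 17.
Elements after it: 25, 22, 10, 9, 8
Those smaller than 17: 10, 9, 8

3 such elements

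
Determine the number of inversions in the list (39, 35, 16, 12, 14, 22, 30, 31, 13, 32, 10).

34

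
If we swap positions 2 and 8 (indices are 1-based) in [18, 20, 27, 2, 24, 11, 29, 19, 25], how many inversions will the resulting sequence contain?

Positions 2 and 8 hold 20 and 19; after swapping, the array is [18, 19, 27, 2, 24, 11, 29, 20, 25].
For each element, count later entries that are smaller:
18: 2
19: 2
27: 5
2: 0
24: 2
11: 0
29: 2
20: 0
25: 0
Sum: 2 + 2 + 5 + 0 + 2 + 0 + 2 + 0 + 0 = 13

13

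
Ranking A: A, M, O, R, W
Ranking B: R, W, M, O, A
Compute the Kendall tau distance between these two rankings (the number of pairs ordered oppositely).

Discordant pairs: 8

Assign each item its position (1..5) in the first ordering, then rewrite the second ordering as that position sequence:
positions: A→1, M→2, O→3, R→4, W→5
second ordering as positions: [4, 5, 2, 3, 1]
Discordant pairs = inversions in this position sequence.
4: 2, 3, 1 → 3
5: 2, 3, 1 → 3
2: 1 → 1
3: 1 → 1
1: 0
Total: 3 + 3 + 1 + 1 + 0 = 8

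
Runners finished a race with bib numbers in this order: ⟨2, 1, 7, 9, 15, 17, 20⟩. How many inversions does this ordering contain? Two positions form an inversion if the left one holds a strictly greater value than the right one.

Out-of-order pairs: 1

Out-of-order index pairs (1-indexed):
(1,2): 2 > 1
That's 1 pair.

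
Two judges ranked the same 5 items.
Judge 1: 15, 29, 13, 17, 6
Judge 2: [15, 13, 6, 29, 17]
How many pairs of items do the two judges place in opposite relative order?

Assign each item its position (1..5) in the first ordering, then rewrite the second ordering as that position sequence:
positions: 15→1, 29→2, 13→3, 17→4, 6→5
second ordering as positions: [1, 3, 5, 2, 4]
Discordant pairs = inversions in this position sequence.
1: 0
3: 2 → 1
5: 2, 4 → 2
2: 0
4: 0
Total: 0 + 1 + 2 + 0 + 0 = 3

There are 3 discordant pairs.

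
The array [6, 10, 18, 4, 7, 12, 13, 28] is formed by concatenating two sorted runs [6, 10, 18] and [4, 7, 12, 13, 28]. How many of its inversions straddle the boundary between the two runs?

For each element r of the right run, count left-run elements greater than r:
r = 4: 6, 10, 18 → 3
r = 7: 10, 18 → 2
r = 12: 18 → 1
r = 13: 18 → 1
r = 28: none → 0
Cross-inversions: 3 + 2 + 1 + 1 + 0 = 7

7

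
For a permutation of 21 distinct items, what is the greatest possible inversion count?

The maximum occurs when the array is in strictly decreasing order: every one of the C(21, 2) pairs is inverted.
C(21, 2) = 21·20/2 = 210

210 inversions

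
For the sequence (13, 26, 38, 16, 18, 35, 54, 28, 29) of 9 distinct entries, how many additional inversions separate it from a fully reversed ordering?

25

Maximum inversions for 9 distinct elements is C(9, 2) = 9·8/2 = 36.
Current inversions — for each element, count later smaller elements:
13: 0
26: 2
38: 5
16: 0
18: 0
35: 2
54: 2
28: 0
29: 0
Current total: 0 + 2 + 5 + 0 + 0 + 2 + 2 + 0 + 0 = 11
Shortfall: 36 − 11 = 25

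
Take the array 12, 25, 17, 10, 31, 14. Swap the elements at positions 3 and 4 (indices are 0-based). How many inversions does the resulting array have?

8

Positions 3 and 4 hold 10 and 31; after swapping, the array is [12, 25, 17, 31, 10, 14].
Element-by-element contributions:
12: 1
25: 3
17: 2
31: 2
10: 0
14: 0
Sum: 1 + 3 + 2 + 2 + 0 + 0 = 8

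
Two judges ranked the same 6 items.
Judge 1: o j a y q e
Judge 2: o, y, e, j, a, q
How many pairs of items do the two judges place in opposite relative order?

There are 5 discordant pairs.

Assign each item its position (1..6) in the first ordering, then rewrite the second ordering as that position sequence:
positions: o→1, j→2, a→3, y→4, q→5, e→6
second ordering as positions: [1, 4, 6, 2, 3, 5]
Discordant pairs = inversions in this position sequence.
1: 0
4: 2, 3 → 2
6: 2, 3, 5 → 3
2: 0
3: 0
5: 0
Total: 0 + 2 + 3 + 0 + 0 + 0 = 5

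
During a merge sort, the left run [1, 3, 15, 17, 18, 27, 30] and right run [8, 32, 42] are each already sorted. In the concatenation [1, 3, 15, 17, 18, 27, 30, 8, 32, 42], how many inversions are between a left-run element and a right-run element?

5 split inversions

Take each right-half value and tally the left-half values above it:
r = 8: 15, 17, 18, 27, 30 → 5
r = 32: none → 0
r = 42: none → 0
Cross-inversions: 5 + 0 + 0 = 5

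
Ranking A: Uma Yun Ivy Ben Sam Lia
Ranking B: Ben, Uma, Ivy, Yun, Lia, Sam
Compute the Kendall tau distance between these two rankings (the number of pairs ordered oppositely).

5 discordant pairs

Assign each item its position (1..6) in the first ordering, then rewrite the second ordering as that position sequence:
positions: Uma→1, Yun→2, Ivy→3, Ben→4, Sam→5, Lia→6
second ordering as positions: [4, 1, 3, 2, 6, 5]
Discordant pairs = inversions in this position sequence.
4: 1, 3, 2 → 3
1: 0
3: 2 → 1
2: 0
6: 5 → 1
5: 0
Total: 3 + 0 + 1 + 0 + 1 + 0 = 5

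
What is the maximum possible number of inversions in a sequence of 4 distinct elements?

6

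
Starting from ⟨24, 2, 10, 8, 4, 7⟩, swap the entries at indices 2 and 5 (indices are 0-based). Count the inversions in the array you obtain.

7

Positions 2 and 5 hold 10 and 7; after swapping, the array is [24, 2, 7, 8, 4, 10].
For each element, count later entries that are smaller:
24: 5
2: 0
7: 1
8: 1
4: 0
10: 0
Sum: 5 + 0 + 1 + 1 + 0 + 0 = 7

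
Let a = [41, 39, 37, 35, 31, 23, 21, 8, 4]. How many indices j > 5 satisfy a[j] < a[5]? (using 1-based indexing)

4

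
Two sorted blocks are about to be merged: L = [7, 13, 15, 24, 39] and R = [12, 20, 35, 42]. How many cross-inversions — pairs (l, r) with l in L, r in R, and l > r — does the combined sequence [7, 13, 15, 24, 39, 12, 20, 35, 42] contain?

For each element r of the right run, count left-run elements greater than r:
r = 12: 13, 15, 24, 39 → 4
r = 20: 24, 39 → 2
r = 35: 39 → 1
r = 42: none → 0
Cross-inversions: 4 + 2 + 1 + 0 = 7

There are 7 split inversions.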